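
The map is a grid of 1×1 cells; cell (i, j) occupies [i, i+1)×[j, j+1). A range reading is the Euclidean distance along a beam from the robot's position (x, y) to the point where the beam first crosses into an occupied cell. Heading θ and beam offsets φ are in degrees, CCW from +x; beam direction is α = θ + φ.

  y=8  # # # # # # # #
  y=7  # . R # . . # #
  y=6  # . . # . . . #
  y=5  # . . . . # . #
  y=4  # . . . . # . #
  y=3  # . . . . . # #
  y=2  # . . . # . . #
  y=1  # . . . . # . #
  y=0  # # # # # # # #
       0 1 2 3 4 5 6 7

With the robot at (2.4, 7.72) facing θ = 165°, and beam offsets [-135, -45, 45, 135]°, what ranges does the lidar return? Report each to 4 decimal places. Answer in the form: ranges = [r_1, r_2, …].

ranges = [0.5600, 0.3233, 1.6166, 1.2000]

beam 1: φ=-135°, α=30°
  d=(0.8660,0.5000)  start (2,7)  tX=0.6928 tY=0.5600  stride 1/|dx|=1.1547 1/|dy|=2.0000
    cross y-line → (2,8), t=0.5600 (wall)
  → r_1 = 0.5600
beam 2: φ=-45°, α=120°
  d=(-0.5000,0.8660)  start (2,7)  tX=0.8000 tY=0.3233  stride 1/|dx|=2.0000 1/|dy|=1.1547
    cross y-line → (2,8), t=0.3233 (wall)
  → r_2 = 0.3233
beam 3: φ=45°, α=210°
  d=(-0.8660,-0.5000)  start (2,7)  tX=0.4619 tY=1.4400  stride 1/|dx|=1.1547 1/|dy|=2.0000
    cross x-line → (1,7), t=0.4619
    cross y-line → (1,6), t=1.4400
    cross x-line → (0,6), t=1.6166 (wall)
  → r_3 = 1.6166
beam 4: φ=135°, α=300°
  d=(0.5000,-0.8660)  start (2,7)  tX=1.2000 tY=0.8314  stride 1/|dx|=2.0000 1/|dy|=1.1547
    cross y-line → (2,6), t=0.8314
    cross x-line → (3,6), t=1.2000 (wall)
  → r_4 = 1.2000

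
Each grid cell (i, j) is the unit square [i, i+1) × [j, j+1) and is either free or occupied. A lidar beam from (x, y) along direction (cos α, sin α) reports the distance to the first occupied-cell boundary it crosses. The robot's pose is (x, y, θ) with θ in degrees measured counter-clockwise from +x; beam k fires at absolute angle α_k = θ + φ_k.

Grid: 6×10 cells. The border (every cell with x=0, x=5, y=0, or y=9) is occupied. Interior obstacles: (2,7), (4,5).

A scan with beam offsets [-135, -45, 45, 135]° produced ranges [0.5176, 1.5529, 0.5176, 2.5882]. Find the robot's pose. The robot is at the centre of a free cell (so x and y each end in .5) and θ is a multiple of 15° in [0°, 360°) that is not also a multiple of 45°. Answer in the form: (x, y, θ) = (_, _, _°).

The pose lattice has 30·16 = 480 candidates. Test each by forward raycasting.
  (4.5, 8.5, 255°): beam 1 = 0.5774 ≠ 0.5176 ✗
  (4.5, 3.5, 195°): beam 1 = 1.0000 ≠ 0.5176 ✗
  (3.5, 2.5, 240°): beam 1 = 4.6587 ≠ 0.5176 ✗
  (2.5, 1.5, 345°): beam 1 = 1.0000 ≠ 0.5176 ✗
  …
  (2.5, 8.5, 210°): r_1=0.5176, r_2=1.5529, r_3=0.5176, r_4=2.5882 — all match ✓
Unique over the lattice → pose = (2.5, 8.5, 210°).

(x, y, θ) = (2.5, 8.5, 210°)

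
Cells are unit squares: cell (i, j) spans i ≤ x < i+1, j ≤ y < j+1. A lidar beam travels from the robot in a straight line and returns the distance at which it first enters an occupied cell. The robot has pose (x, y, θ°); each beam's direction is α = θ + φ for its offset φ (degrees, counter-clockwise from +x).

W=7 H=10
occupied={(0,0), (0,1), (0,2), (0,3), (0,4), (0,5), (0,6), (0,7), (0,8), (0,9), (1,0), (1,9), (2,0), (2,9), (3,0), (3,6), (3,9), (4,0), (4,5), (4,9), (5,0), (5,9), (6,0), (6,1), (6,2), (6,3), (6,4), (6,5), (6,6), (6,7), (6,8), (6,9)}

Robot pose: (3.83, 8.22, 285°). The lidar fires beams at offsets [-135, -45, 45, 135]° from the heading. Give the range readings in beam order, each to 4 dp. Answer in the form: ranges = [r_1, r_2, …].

beam 1: φ=-135°, α=150°
  cosα=-0.8660 sinα=0.5000 | (3,8) | tMaxX 0.9584 tMaxY 1.5600 | tΔX 1.1547 tΔY 2.0000
    t=0.9584 [x] (2,8)
    t=1.5600 [y] (2,9) — stop
  → r_1 = 1.5600
beam 2: φ=-45°, α=240°
  cosα=-0.5000 sinα=-0.8660 | (3,8) | tMaxX 1.6600 tMaxY 0.2540 | tΔX 2.0000 tΔY 1.1547
    t=0.2540 [y] (3,7)
    t=1.4087 [y] (3,6) — stop
  → r_2 = 1.4087
beam 3: φ=45°, α=330°
  cosα=0.8660 sinα=-0.5000 | (3,8) | tMaxX 0.1963 tMaxY 0.4400 | tΔX 1.1547 tΔY 2.0000
    t=0.1963 [x] (4,8)
    t=0.4400 [y] (4,7)
    t=1.3510 [x] (5,7)
    t=2.4400 [y] (5,6)
    t=2.5057 [x] (6,6) — stop
  → r_3 = 2.5057
beam 4: φ=135°, α=60°
  cosα=0.5000 sinα=0.8660 | (3,8) | tMaxX 0.3400 tMaxY 0.9007 | tΔX 2.0000 tΔY 1.1547
    t=0.3400 [x] (4,8)
    t=0.9007 [y] (4,9) — stop
  → r_4 = 0.9007

ranges = [1.5600, 1.4087, 2.5057, 0.9007]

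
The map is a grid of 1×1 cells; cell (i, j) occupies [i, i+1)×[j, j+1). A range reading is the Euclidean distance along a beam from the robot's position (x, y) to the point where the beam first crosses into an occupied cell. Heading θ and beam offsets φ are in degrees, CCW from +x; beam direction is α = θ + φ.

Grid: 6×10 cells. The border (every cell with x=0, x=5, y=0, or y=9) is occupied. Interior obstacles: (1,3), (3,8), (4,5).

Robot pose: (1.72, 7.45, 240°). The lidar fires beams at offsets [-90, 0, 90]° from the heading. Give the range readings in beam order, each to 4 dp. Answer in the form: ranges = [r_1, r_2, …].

beam 1: φ=-90°, α=150°
  direction (-0.8660, 0.5000); cell (1,7); t to first gridline: x 0.8314, y 1.1000 (then +1.1547 / +2.0000)
    (0,7) via x @ 0.8314  # hit
  → r_1 = 0.8314
beam 2: φ=0°, α=240°
  direction (-0.5000, -0.8660); cell (1,7); t to first gridline: x 1.4400, y 0.5196 (then +2.0000 / +1.1547)
    (1,6) via y @ 0.5196
    (0,6) via x @ 1.4400  # hit
  → r_2 = 1.4400
beam 3: φ=90°, α=330°
  direction (0.8660, -0.5000); cell (1,7); t to first gridline: x 0.3233, y 0.9000 (then +1.1547 / +2.0000)
    (2,7) via x @ 0.3233
    (2,6) via y @ 0.9000
    (3,6) via x @ 1.4780
    (4,6) via x @ 2.6327
    (4,5) via y @ 2.9000  # hit
  → r_3 = 2.9000

ranges = [0.8314, 1.4400, 2.9000]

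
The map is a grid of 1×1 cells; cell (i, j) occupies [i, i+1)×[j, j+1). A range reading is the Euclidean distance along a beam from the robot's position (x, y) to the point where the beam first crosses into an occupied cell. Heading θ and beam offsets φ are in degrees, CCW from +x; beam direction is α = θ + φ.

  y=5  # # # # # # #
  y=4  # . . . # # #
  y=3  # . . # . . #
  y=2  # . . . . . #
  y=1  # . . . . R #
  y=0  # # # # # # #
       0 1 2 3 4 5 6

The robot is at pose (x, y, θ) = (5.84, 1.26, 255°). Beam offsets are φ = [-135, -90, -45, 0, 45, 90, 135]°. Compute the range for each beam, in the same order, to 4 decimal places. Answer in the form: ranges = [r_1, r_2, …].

ranges = [3.1639, 5.0107, 0.5200, 0.2692, 0.3002, 0.1656, 0.1848]

beam 1: φ=-135°, α=120°
  cosα=-0.5000 sinα=0.8660 | (5,1) | tMaxX 1.6800 tMaxY 0.8545 | tΔX 2.0000 tΔY 1.1547
    t=0.8545 [y] (5,2)
    t=1.6800 [x] (4,2)
    t=2.0092 [y] (4,3)
    t=3.1639 [y] (4,4) — stop
  → r_1 = 3.1639
beam 2: φ=-90°, α=165°
  cosα=-0.9659 sinα=0.2588 | (5,1) | tMaxX 0.8696 tMaxY 2.8591 | tΔX 1.0353 tΔY 3.8637
    t=0.8696 [x] (4,1)
    t=1.9049 [x] (3,1)
    t=2.8591 [y] (3,2)
    t=2.9402 [x] (2,2)
    t=3.9755 [x] (1,2)
    t=5.0107 [x] (0,2) — stop
  → r_2 = 5.0107
beam 3: φ=-45°, α=210°
  cosα=-0.8660 sinα=-0.5000 | (5,1) | tMaxX 0.9699 tMaxY 0.5200 | tΔX 1.1547 tΔY 2.0000
    t=0.5200 [y] (5,0) — stop
  → r_3 = 0.5200
beam 4: φ=0°, α=255°
  cosα=-0.2588 sinα=-0.9659 | (5,1) | tMaxX 3.2455 tMaxY 0.2692 | tΔX 3.8637 tΔY 1.0353
    t=0.2692 [y] (5,0) — stop
  → r_4 = 0.2692
beam 5: φ=45°, α=300°
  cosα=0.5000 sinα=-0.8660 | (5,1) | tMaxX 0.3200 tMaxY 0.3002 | tΔX 2.0000 tΔY 1.1547
    t=0.3002 [y] (5,0) — stop
  → r_5 = 0.3002
beam 6: φ=90°, α=345°
  cosα=0.9659 sinα=-0.2588 | (5,1) | tMaxX 0.1656 tMaxY 1.0046 | tΔX 1.0353 tΔY 3.8637
    t=0.1656 [x] (6,1) — stop
  → r_6 = 0.1656
beam 7: φ=135°, α=30°
  cosα=0.8660 sinα=0.5000 | (5,1) | tMaxX 0.1848 tMaxY 1.4800 | tΔX 1.1547 tΔY 2.0000
    t=0.1848 [x] (6,1) — stop
  → r_7 = 0.1848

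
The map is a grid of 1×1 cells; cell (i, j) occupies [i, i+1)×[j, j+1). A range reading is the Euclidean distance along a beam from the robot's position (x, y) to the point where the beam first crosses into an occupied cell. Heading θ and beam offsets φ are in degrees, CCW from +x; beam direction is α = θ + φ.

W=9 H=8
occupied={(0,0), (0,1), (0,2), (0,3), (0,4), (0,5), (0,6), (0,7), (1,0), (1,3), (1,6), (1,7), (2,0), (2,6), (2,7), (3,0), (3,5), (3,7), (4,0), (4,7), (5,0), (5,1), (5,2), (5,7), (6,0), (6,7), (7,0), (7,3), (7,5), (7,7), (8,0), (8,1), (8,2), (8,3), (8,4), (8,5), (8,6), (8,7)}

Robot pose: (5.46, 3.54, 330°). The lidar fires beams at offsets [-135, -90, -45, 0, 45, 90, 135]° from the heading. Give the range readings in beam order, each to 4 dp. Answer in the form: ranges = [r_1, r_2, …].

ranges = [4.6173, 0.6235, 0.5590, 2.9329, 1.5943, 3.9953, 3.5821]

beam 1: φ=-135°, α=195°
  dir = (cos 195°, sin 195°) = (-0.9659, -0.2588); from cell (5,3)
  next x-line at t=0.4762, next y-line at t=2.0864; Δt_x=1.0353, Δt_y=3.8637
    x: enter (4,3) at t=0.4762
    x: enter (3,3) at t=1.5115
    y: enter (3,2) at t=2.0864
    x: enter (2,2) at t=2.5468
    x: enter (1,2) at t=3.5821
    x: enter (0,2) at t=4.6173 ← occupied
  → r_1 = 4.6173
beam 2: φ=-90°, α=240°
  dir = (cos 240°, sin 240°) = (-0.5000, -0.8660); from cell (5,3)
  next x-line at t=0.9200, next y-line at t=0.6235; Δt_x=2.0000, Δt_y=1.1547
    y: enter (5,2) at t=0.6235 ← occupied
  → r_2 = 0.6235
beam 3: φ=-45°, α=285°
  dir = (cos 285°, sin 285°) = (0.2588, -0.9659); from cell (5,3)
  next x-line at t=2.0864, next y-line at t=0.5590; Δt_x=3.8637, Δt_y=1.0353
    y: enter (5,2) at t=0.5590 ← occupied
  → r_3 = 0.5590
beam 4: φ=0°, α=330°
  dir = (cos 330°, sin 330°) = (0.8660, -0.5000); from cell (5,3)
  next x-line at t=0.6235, next y-line at t=1.0800; Δt_x=1.1547, Δt_y=2.0000
    x: enter (6,3) at t=0.6235
    y: enter (6,2) at t=1.0800
    x: enter (7,2) at t=1.7782
    x: enter (8,2) at t=2.9329 ← occupied
  → r_4 = 2.9329
beam 5: φ=45°, α=15°
  dir = (cos 15°, sin 15°) = (0.9659, 0.2588); from cell (5,3)
  next x-line at t=0.5590, next y-line at t=1.7773; Δt_x=1.0353, Δt_y=3.8637
    x: enter (6,3) at t=0.5590
    x: enter (7,3) at t=1.5943 ← occupied
  → r_5 = 1.5943
beam 6: φ=90°, α=60°
  dir = (cos 60°, sin 60°) = (0.5000, 0.8660); from cell (5,3)
  next x-line at t=1.0800, next y-line at t=0.5312; Δt_x=2.0000, Δt_y=1.1547
    y: enter (5,4) at t=0.5312
    x: enter (6,4) at t=1.0800
    y: enter (6,5) at t=1.6859
    y: enter (6,6) at t=2.8406
    x: enter (7,6) at t=3.0800
    y: enter (7,7) at t=3.9953 ← occupied
  → r_6 = 3.9953
beam 7: φ=135°, α=105°
  dir = (cos 105°, sin 105°) = (-0.2588, 0.9659); from cell (5,3)
  next x-line at t=1.7773, next y-line at t=0.4762; Δt_x=3.8637, Δt_y=1.0353
    y: enter (5,4) at t=0.4762
    y: enter (5,5) at t=1.5115
    x: enter (4,5) at t=1.7773
    y: enter (4,6) at t=2.5468
    y: enter (4,7) at t=3.5821 ← occupied
  → r_7 = 3.5821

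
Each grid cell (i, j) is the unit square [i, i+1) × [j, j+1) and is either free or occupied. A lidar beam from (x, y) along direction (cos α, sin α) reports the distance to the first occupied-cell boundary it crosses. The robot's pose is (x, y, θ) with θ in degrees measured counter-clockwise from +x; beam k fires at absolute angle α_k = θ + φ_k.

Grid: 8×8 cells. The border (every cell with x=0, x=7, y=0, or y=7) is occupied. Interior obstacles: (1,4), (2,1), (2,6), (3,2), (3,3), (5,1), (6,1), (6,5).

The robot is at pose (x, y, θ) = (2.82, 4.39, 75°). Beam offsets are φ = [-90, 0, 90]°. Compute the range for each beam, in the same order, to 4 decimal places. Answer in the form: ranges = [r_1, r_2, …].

ranges = [4.3275, 2.7021, 0.8489]

beam 1: φ=-90°, α=345°
  direction (0.9659, -0.2588); cell (2,4); t to first gridline: x 0.1863, y 1.5068 (then +1.0353 / +3.8637)
    (3,4) via x @ 0.1863
    (4,4) via x @ 1.2216
    (4,3) via y @ 1.5068
    (5,3) via x @ 2.2569
    (6,3) via x @ 3.2922
    (7,3) via x @ 4.3275  # hit
  → r_1 = 4.3275
beam 2: φ=0°, α=75°
  direction (0.2588, 0.9659); cell (2,4); t to first gridline: x 0.6955, y 0.6315 (then +3.8637 / +1.0353)
    (2,5) via y @ 0.6315
    (3,5) via x @ 0.6955
    (3,6) via y @ 1.6668
    (3,7) via y @ 2.7021  # hit
  → r_2 = 2.7021
beam 3: φ=90°, α=165°
  direction (-0.9659, 0.2588); cell (2,4); t to first gridline: x 0.8489, y 2.3569 (then +1.0353 / +3.8637)
    (1,4) via x @ 0.8489  # hit
  → r_3 = 0.8489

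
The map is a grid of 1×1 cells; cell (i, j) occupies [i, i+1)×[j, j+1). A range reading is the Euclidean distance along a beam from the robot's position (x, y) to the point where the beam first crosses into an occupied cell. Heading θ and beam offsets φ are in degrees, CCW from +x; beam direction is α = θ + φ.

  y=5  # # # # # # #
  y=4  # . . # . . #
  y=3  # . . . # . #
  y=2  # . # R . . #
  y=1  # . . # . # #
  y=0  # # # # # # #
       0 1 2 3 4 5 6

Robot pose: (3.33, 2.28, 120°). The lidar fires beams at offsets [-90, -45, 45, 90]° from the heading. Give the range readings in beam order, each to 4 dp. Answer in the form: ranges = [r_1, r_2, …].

ranges = [1.4400, 1.7807, 0.3416, 0.3811]

beam 1: φ=-90°, α=30°
  d=(0.8660,0.5000)  start (3,2)  tX=0.7736 tY=1.4400  stride 1/|dx|=1.1547 1/|dy|=2.0000
    cross x-line → (4,2), t=0.7736
    cross y-line → (4,3), t=1.4400 (wall)
  → r_1 = 1.4400
beam 2: φ=-45°, α=75°
  d=(0.2588,0.9659)  start (3,2)  tX=2.5887 tY=0.7454  stride 1/|dx|=3.8637 1/|dy|=1.0353
    cross y-line → (3,3), t=0.7454
    cross y-line → (3,4), t=1.7807 (wall)
  → r_2 = 1.7807
beam 3: φ=45°, α=165°
  d=(-0.9659,0.2588)  start (3,2)  tX=0.3416 tY=2.7819  stride 1/|dx|=1.0353 1/|dy|=3.8637
    cross x-line → (2,2), t=0.3416 (wall)
  → r_3 = 0.3416
beam 4: φ=90°, α=210°
  d=(-0.8660,-0.5000)  start (3,2)  tX=0.3811 tY=0.5600  stride 1/|dx|=1.1547 1/|dy|=2.0000
    cross x-line → (2,2), t=0.3811 (wall)
  → r_4 = 0.3811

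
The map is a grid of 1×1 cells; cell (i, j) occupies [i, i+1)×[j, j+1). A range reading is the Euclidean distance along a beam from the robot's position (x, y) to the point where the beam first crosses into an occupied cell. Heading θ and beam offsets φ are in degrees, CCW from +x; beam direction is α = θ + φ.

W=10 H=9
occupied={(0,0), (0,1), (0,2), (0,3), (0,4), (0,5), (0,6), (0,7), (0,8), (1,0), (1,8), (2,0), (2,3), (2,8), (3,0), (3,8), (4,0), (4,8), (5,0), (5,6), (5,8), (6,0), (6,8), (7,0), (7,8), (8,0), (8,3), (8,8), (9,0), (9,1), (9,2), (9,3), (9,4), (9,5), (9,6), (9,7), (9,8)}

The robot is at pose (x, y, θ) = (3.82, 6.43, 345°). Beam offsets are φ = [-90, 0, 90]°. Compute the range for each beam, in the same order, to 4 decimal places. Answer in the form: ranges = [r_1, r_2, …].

ranges = [3.1682, 1.2216, 1.6254]

beam 1: φ=-90°, α=255°
  dir = (cos 255°, sin 255°) = (-0.2588, -0.9659); from cell (3,6)
  next x-line at t=3.1682, next y-line at t=0.4452; Δt_x=3.8637, Δt_y=1.0353
    y: enter (3,5) at t=0.4452
    y: enter (3,4) at t=1.4804
    y: enter (3,3) at t=2.5157
    x: enter (2,3) at t=3.1682 ← occupied
  → r_1 = 3.1682
beam 2: φ=0°, α=345°
  dir = (cos 345°, sin 345°) = (0.9659, -0.2588); from cell (3,6)
  next x-line at t=0.1863, next y-line at t=1.6614; Δt_x=1.0353, Δt_y=3.8637
    x: enter (4,6) at t=0.1863
    x: enter (5,6) at t=1.2216 ← occupied
  → r_2 = 1.2216
beam 3: φ=90°, α=75°
  dir = (cos 75°, sin 75°) = (0.2588, 0.9659); from cell (3,6)
  next x-line at t=0.6955, next y-line at t=0.5901; Δt_x=3.8637, Δt_y=1.0353
    y: enter (3,7) at t=0.5901
    x: enter (4,7) at t=0.6955
    y: enter (4,8) at t=1.6254 ← occupied
  → r_3 = 1.6254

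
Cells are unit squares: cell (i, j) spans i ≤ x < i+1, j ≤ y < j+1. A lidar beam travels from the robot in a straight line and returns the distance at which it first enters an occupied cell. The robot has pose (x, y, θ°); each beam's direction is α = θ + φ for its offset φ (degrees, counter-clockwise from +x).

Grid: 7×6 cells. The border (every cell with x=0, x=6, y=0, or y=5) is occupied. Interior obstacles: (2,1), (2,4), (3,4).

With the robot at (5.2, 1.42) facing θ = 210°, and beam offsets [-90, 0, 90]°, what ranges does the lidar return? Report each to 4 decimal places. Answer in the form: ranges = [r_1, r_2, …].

beam 1: φ=-90°, α=120°
  cosα=-0.5000 sinα=0.8660 | (5,1) | tMaxX 0.4000 tMaxY 0.6697 | tΔX 2.0000 tΔY 1.1547
    t=0.4000 [x] (4,1)
    t=0.6697 [y] (4,2)
    t=1.8244 [y] (4,3)
    t=2.4000 [x] (3,3)
    t=2.9791 [y] (3,4) — stop
  → r_1 = 2.9791
beam 2: φ=0°, α=210°
  cosα=-0.8660 sinα=-0.5000 | (5,1) | tMaxX 0.2309 tMaxY 0.8400 | tΔX 1.1547 tΔY 2.0000
    t=0.2309 [x] (4,1)
    t=0.8400 [y] (4,0) — stop
  → r_2 = 0.8400
beam 3: φ=90°, α=300°
  cosα=0.5000 sinα=-0.8660 | (5,1) | tMaxX 1.6000 tMaxY 0.4850 | tΔX 2.0000 tΔY 1.1547
    t=0.4850 [y] (5,0) — stop
  → r_3 = 0.4850

ranges = [2.9791, 0.8400, 0.4850]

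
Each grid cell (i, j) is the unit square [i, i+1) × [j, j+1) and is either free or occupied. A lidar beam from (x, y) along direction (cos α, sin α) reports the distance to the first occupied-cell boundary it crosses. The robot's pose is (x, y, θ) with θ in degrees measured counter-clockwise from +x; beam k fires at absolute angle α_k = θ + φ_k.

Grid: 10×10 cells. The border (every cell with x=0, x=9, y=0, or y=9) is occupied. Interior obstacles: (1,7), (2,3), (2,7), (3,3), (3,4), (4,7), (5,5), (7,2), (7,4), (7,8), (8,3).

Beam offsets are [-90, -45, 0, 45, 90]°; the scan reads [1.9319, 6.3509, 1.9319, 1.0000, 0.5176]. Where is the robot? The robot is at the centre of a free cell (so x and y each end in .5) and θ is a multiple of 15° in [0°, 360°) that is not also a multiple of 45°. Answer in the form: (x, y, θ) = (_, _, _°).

Enumerate (i+0.5, j+0.5, θ) over the 53 free cells and 16 admissible headings. For each, cast all 5 beams and compare to the given ranges.
  (5.5, 1.5, 285°): beam 2 = 0.5774 ≠ 6.3509 ✗
  (7.5, 3.5, 30°): beam 1 = 0.5774 ≠ 1.9319 ✗
  (1.5, 8.5, 75°): beam 1 = 2.5882 ≠ 1.9319 ✗
  (2.5, 5.5, 105°): beam 1 = 6.7293 ≠ 1.9319 ✗
  …
  (1.5, 1.5, 75°): r_1=1.9319, r_2=6.3509, r_3=1.9319, r_4=1.0000, r_5=0.5176 — all match ✓
Unique over the lattice → pose = (1.5, 1.5, 75°).

(x, y, θ) = (1.5, 1.5, 75°)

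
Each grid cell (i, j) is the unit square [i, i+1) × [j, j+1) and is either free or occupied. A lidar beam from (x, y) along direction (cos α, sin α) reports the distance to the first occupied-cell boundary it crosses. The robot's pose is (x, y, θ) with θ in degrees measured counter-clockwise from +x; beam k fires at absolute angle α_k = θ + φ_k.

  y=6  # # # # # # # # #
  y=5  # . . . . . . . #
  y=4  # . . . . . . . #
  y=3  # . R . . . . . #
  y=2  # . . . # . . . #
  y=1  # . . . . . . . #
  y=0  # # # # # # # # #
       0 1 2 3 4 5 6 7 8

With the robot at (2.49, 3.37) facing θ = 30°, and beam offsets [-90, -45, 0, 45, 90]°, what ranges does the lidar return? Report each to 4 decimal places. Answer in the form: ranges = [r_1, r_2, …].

ranges = [2.7366, 1.5633, 5.2600, 2.7228, 2.9800]

beam 1: φ=-90°, α=300°
  cosα=0.5000 sinα=-0.8660 | (2,3) | tMaxX 1.0200 tMaxY 0.4272 | tΔX 2.0000 tΔY 1.1547
    t=0.4272 [y] (2,2)
    t=1.0200 [x] (3,2)
    t=1.5819 [y] (3,1)
    t=2.7366 [y] (3,0) — stop
  → r_1 = 2.7366
beam 2: φ=-45°, α=345°
  cosα=0.9659 sinα=-0.2588 | (2,3) | tMaxX 0.5280 tMaxY 1.4296 | tΔX 1.0353 tΔY 3.8637
    t=0.5280 [x] (3,3)
    t=1.4296 [y] (3,2)
    t=1.5633 [x] (4,2) — stop
  → r_2 = 1.5633
beam 3: φ=0°, α=30°
  cosα=0.8660 sinα=0.5000 | (2,3) | tMaxX 0.5889 tMaxY 1.2600 | tΔX 1.1547 tΔY 2.0000
    t=0.5889 [x] (3,3)
    t=1.2600 [y] (3,4)
    t=1.7436 [x] (4,4)
    t=2.8983 [x] (5,4)
    t=3.2600 [y] (5,5)
    t=4.0530 [x] (6,5)
    t=5.2077 [x] (7,5)
    t=5.2600 [y] (7,6) — stop
  → r_3 = 5.2600
beam 4: φ=45°, α=75°
  cosα=0.2588 sinα=0.9659 | (2,3) | tMaxX 1.9705 tMaxY 0.6522 | tΔX 3.8637 tΔY 1.0353
    t=0.6522 [y] (2,4)
    t=1.6875 [y] (2,5)
    t=1.9705 [x] (3,5)
    t=2.7228 [y] (3,6) — stop
  → r_4 = 2.7228
beam 5: φ=90°, α=120°
  cosα=-0.5000 sinα=0.8660 | (2,3) | tMaxX 0.9800 tMaxY 0.7275 | tΔX 2.0000 tΔY 1.1547
    t=0.7275 [y] (2,4)
    t=0.9800 [x] (1,4)
    t=1.8822 [y] (1,5)
    t=2.9800 [x] (0,5) — stop
  → r_5 = 2.9800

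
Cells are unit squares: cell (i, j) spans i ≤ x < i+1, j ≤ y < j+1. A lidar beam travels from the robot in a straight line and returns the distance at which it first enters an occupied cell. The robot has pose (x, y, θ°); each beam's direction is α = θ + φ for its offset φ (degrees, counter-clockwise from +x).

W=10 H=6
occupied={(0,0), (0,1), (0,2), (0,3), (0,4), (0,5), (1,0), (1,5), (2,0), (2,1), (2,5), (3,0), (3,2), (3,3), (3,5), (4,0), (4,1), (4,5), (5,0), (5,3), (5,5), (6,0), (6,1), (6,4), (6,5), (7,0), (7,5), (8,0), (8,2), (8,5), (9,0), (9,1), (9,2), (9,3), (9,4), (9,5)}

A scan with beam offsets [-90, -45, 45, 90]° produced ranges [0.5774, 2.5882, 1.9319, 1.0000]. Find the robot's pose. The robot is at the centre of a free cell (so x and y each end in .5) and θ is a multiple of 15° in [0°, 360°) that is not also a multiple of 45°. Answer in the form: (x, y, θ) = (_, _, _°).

(x, y, θ) = (7.5, 2.5, 120°)

Enumerate (i+0.5, j+0.5, θ) over the 24 free cells and 16 admissible headings. For each, cast all 4 beams and compare to the given ranges.
  (2.5, 2.5, 210°): beam 1 = 2.8868 ≠ 0.5774 ✗
  (6.5, 2.5, 120°): beam 1 = 2.8868 ≠ 0.5774 ✗
  (3.5, 4.5, 345°): beam 1 = 0.5176 ≠ 0.5774 ✗
  (7.5, 1.5, 15°): beam 1 = 0.5176 ≠ 0.5774 ✗
  …
  (7.5, 2.5, 120°): r_1=0.5774, r_2=2.5882, r_3=1.9319, r_4=1.0000 — all match ✓
Only this pose fits every beam.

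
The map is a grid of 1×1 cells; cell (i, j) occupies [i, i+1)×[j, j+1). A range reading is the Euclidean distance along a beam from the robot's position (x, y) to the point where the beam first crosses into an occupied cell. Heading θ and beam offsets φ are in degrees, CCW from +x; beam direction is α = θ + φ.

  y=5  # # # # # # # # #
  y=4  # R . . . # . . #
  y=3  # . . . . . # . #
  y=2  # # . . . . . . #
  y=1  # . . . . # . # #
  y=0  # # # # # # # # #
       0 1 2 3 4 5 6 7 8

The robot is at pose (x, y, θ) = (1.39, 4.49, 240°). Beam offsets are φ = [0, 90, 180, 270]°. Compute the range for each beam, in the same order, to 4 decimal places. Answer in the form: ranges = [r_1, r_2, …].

ranges = [0.7800, 4.9800, 0.5889, 0.4503]

beam 1: φ=0°, α=240°
  d=(-0.5000,-0.8660)  start (1,4)  tX=0.7800 tY=0.5658  stride 1/|dx|=2.0000 1/|dy|=1.1547
    cross y-line → (1,3), t=0.5658
    cross x-line → (0,3), t=0.7800 (wall)
  → r_1 = 0.7800
beam 2: φ=90°, α=330°
  d=(0.8660,-0.5000)  start (1,4)  tX=0.7044 tY=0.9800  stride 1/|dx|=1.1547 1/|dy|=2.0000
    cross x-line → (2,4), t=0.7044
    cross y-line → (2,3), t=0.9800
    cross x-line → (3,3), t=1.8591
    cross y-line → (3,2), t=2.9800
    cross x-line → (4,2), t=3.0138
    cross x-line → (5,2), t=4.1685
    cross y-line → (5,1), t=4.9800 (wall)
  → r_2 = 4.9800
beam 3: φ=180°, α=60°
  d=(0.5000,0.8660)  start (1,4)  tX=1.2200 tY=0.5889  stride 1/|dx|=2.0000 1/|dy|=1.1547
    cross y-line → (1,5), t=0.5889 (wall)
  → r_3 = 0.5889
beam 4: φ=270°, α=150°
  d=(-0.8660,0.5000)  start (1,4)  tX=0.4503 tY=1.0200  stride 1/|dx|=1.1547 1/|dy|=2.0000
    cross x-line → (0,4), t=0.4503 (wall)
  → r_4 = 0.4503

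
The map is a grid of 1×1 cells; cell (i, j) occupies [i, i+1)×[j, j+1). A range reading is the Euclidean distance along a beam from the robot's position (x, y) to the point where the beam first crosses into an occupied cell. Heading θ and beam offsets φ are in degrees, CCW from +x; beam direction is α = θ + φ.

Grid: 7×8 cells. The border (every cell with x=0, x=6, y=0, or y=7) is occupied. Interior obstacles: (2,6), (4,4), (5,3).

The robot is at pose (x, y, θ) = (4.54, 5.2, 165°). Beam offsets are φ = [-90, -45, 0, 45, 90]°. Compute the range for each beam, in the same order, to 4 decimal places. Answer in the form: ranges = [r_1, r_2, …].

ranges = [1.8635, 2.0785, 3.6649, 0.4000, 0.2071]

beam 1: φ=-90°, α=75°
  direction (0.2588, 0.9659); cell (4,5); t to first gridline: x 1.7773, y 0.8282 (then +3.8637 / +1.0353)
    (4,6) via y @ 0.8282
    (5,6) via x @ 1.7773
    (5,7) via y @ 1.8635  # hit
  → r_1 = 1.8635
beam 2: φ=-45°, α=120°
  direction (-0.5000, 0.8660); cell (4,5); t to first gridline: x 1.0800, y 0.9238 (then +2.0000 / +1.1547)
    (4,6) via y @ 0.9238
    (3,6) via x @ 1.0800
    (3,7) via y @ 2.0785  # hit
  → r_2 = 2.0785
beam 3: φ=0°, α=165°
  direction (-0.9659, 0.2588); cell (4,5); t to first gridline: x 0.5590, y 3.0910 (then +1.0353 / +3.8637)
    (3,5) via x @ 0.5590
    (2,5) via x @ 1.5943
    (1,5) via x @ 2.6296
    (1,6) via y @ 3.0910
    (0,6) via x @ 3.6649  # hit
  → r_3 = 3.6649
beam 4: φ=45°, α=210°
  direction (-0.8660, -0.5000); cell (4,5); t to first gridline: x 0.6235, y 0.4000 (then +1.1547 / +2.0000)
    (4,4) via y @ 0.4000  # hit
  → r_4 = 0.4000
beam 5: φ=90°, α=255°
  direction (-0.2588, -0.9659); cell (4,5); t to first gridline: x 2.0864, y 0.2071 (then +3.8637 / +1.0353)
    (4,4) via y @ 0.2071  # hit
  → r_5 = 0.2071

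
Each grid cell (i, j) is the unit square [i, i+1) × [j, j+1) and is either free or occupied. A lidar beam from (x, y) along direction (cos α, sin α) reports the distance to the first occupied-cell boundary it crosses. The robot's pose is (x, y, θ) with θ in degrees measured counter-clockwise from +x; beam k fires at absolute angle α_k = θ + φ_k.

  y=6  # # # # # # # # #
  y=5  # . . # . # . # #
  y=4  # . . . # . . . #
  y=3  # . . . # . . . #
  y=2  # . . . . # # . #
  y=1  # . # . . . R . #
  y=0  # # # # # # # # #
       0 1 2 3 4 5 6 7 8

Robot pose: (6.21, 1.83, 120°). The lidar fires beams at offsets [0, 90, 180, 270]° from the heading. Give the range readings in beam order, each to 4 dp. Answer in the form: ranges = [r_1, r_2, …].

beam 1: φ=0°, α=120°
  d=(-0.5000,0.8660)  start (6,1)  tX=0.4200 tY=0.1963  stride 1/|dx|=2.0000 1/|dy|=1.1547
    cross y-line → (6,2), t=0.1963 (wall)
  → r_1 = 0.1963
beam 2: φ=90°, α=210°
  d=(-0.8660,-0.5000)  start (6,1)  tX=0.2425 tY=1.6600  stride 1/|dx|=1.1547 1/|dy|=2.0000
    cross x-line → (5,1), t=0.2425
    cross x-line → (4,1), t=1.3972
    cross y-line → (4,0), t=1.6600 (wall)
  → r_2 = 1.6600
beam 3: φ=180°, α=300°
  d=(0.5000,-0.8660)  start (6,1)  tX=1.5800 tY=0.9584  stride 1/|dx|=2.0000 1/|dy|=1.1547
    cross y-line → (6,0), t=0.9584 (wall)
  → r_3 = 0.9584
beam 4: φ=270°, α=30°
  d=(0.8660,0.5000)  start (6,1)  tX=0.9122 tY=0.3400  stride 1/|dx|=1.1547 1/|dy|=2.0000
    cross y-line → (6,2), t=0.3400 (wall)
  → r_4 = 0.3400

ranges = [0.1963, 1.6600, 0.9584, 0.3400]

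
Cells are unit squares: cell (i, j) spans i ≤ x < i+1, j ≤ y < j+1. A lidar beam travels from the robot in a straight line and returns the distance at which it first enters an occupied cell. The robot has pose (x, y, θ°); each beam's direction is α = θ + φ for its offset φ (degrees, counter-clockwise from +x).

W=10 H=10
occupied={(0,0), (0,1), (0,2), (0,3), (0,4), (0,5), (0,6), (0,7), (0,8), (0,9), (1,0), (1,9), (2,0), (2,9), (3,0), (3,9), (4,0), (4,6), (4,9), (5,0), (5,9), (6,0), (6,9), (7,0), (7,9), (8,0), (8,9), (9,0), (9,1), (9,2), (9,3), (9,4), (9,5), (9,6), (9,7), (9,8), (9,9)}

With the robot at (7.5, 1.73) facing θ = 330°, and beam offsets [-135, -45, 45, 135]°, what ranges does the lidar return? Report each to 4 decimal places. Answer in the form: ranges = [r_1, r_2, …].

beam 1: φ=-135°, α=195°
  direction (-0.9659, -0.2588); cell (7,1); t to first gridline: x 0.5176, y 2.8205 (then +1.0353 / +3.8637)
    (6,1) via x @ 0.5176
    (5,1) via x @ 1.5529
    (4,1) via x @ 2.5882
    (4,0) via y @ 2.8205  # hit
  → r_1 = 2.8205
beam 2: φ=-45°, α=285°
  direction (0.2588, -0.9659); cell (7,1); t to first gridline: x 1.9319, y 0.7558 (then +3.8637 / +1.0353)
    (7,0) via y @ 0.7558  # hit
  → r_2 = 0.7558
beam 3: φ=45°, α=15°
  direction (0.9659, 0.2588); cell (7,1); t to first gridline: x 0.5176, y 1.0432 (then +1.0353 / +3.8637)
    (8,1) via x @ 0.5176
    (8,2) via y @ 1.0432
    (9,2) via x @ 1.5529  # hit
  → r_3 = 1.5529
beam 4: φ=135°, α=105°
  direction (-0.2588, 0.9659); cell (7,1); t to first gridline: x 1.9319, y 0.2795 (then +3.8637 / +1.0353)
    (7,2) via y @ 0.2795
    (7,3) via y @ 1.3148
    (6,3) via x @ 1.9319
    (6,4) via y @ 2.3501
    (6,5) via y @ 3.3854
    (6,6) via y @ 4.4206
    (6,7) via y @ 5.4559
    (5,7) via x @ 5.7956
    (5,8) via y @ 6.4912
    (5,9) via y @ 7.5265  # hit
  → r_4 = 7.5265

ranges = [2.8205, 0.7558, 1.5529, 7.5265]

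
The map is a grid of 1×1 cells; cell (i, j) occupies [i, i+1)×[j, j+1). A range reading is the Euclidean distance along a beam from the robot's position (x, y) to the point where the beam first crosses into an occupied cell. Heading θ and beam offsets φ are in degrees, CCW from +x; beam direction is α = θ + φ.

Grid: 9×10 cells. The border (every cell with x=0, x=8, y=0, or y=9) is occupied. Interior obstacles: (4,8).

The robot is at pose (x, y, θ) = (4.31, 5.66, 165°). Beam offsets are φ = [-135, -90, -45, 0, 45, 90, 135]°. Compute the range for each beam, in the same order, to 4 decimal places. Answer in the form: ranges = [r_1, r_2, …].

beam 1: φ=-135°, α=30°
  direction (0.8660, 0.5000); cell (4,5); t to first gridline: x 0.7967, y 0.6800 (then +1.1547 / +2.0000)
    (4,6) via y @ 0.6800
    (5,6) via x @ 0.7967
    (6,6) via x @ 1.9514
    (6,7) via y @ 2.6800
    (7,7) via x @ 3.1061
    (8,7) via x @ 4.2608  # hit
  → r_1 = 4.2608
beam 2: φ=-90°, α=75°
  direction (0.2588, 0.9659); cell (4,5); t to first gridline: x 2.6660, y 0.3520 (then +3.8637 / +1.0353)
    (4,6) via y @ 0.3520
    (4,7) via y @ 1.3873
    (4,8) via y @ 2.4225  # hit
  → r_2 = 2.4225
beam 3: φ=-45°, α=120°
  direction (-0.5000, 0.8660); cell (4,5); t to first gridline: x 0.6200, y 0.3926 (then +2.0000 / +1.1547)
    (4,6) via y @ 0.3926
    (3,6) via x @ 0.6200
    (3,7) via y @ 1.5473
    (2,7) via x @ 2.6200
    (2,8) via y @ 2.7020
    (2,9) via y @ 3.8567  # hit
  → r_3 = 3.8567
beam 4: φ=0°, α=165°
  direction (-0.9659, 0.2588); cell (4,5); t to first gridline: x 0.3209, y 1.3137 (then +1.0353 / +3.8637)
    (3,5) via x @ 0.3209
    (3,6) via y @ 1.3137
    (2,6) via x @ 1.3562
    (1,6) via x @ 2.3915
    (0,6) via x @ 3.4268  # hit
  → r_4 = 3.4268
beam 5: φ=45°, α=210°
  direction (-0.8660, -0.5000); cell (4,5); t to first gridline: x 0.3580, y 1.3200 (then +1.1547 / +2.0000)
    (3,5) via x @ 0.3580
    (3,4) via y @ 1.3200
    (2,4) via x @ 1.5127
    (1,4) via x @ 2.6674
    (1,3) via y @ 3.3200
    (0,3) via x @ 3.8221  # hit
  → r_5 = 3.8221
beam 6: φ=90°, α=255°
  direction (-0.2588, -0.9659); cell (4,5); t to first gridline: x 1.1977, y 0.6833 (then +3.8637 / +1.0353)
    (4,4) via y @ 0.6833
    (3,4) via x @ 1.1977
    (3,3) via y @ 1.7186
    (3,2) via y @ 2.7538
    (3,1) via y @ 3.7891
    (3,0) via y @ 4.8244  # hit
  → r_6 = 4.8244
beam 7: φ=135°, α=300°
  direction (0.5000, -0.8660); cell (4,5); t to first gridline: x 1.3800, y 0.7621 (then +2.0000 / +1.1547)
    (4,4) via y @ 0.7621
    (5,4) via x @ 1.3800
    (5,3) via y @ 1.9168
    (5,2) via y @ 3.0715
    (6,2) via x @ 3.3800
    (6,1) via y @ 4.2262
    (7,1) via x @ 5.3800
    (7,0) via y @ 5.3809  # hit
  → r_7 = 5.3809

ranges = [4.2608, 2.4225, 3.8567, 3.4268, 3.8221, 4.8244, 5.3809]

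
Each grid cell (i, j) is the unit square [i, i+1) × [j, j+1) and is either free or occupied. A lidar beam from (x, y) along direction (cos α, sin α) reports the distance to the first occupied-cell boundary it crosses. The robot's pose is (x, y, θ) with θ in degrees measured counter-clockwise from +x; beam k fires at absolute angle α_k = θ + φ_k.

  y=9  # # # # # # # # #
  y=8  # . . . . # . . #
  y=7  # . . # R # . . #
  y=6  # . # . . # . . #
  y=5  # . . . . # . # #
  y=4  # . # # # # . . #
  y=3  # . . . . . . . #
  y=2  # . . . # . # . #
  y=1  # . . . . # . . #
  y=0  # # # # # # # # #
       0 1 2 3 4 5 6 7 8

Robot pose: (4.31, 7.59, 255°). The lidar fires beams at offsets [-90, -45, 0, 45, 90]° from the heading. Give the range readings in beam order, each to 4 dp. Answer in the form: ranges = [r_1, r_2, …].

beam 1: φ=-90°, α=165°
  d=(-0.9659,0.2588)  start (4,7)  tX=0.3209 tY=1.5841  stride 1/|dx|=1.0353 1/|dy|=3.8637
    cross x-line → (3,7), t=0.3209 (wall)
  → r_1 = 0.3209
beam 2: φ=-45°, α=210°
  d=(-0.8660,-0.5000)  start (4,7)  tX=0.3580 tY=1.1800  stride 1/|dx|=1.1547 1/|dy|=2.0000
    cross x-line → (3,7), t=0.3580 (wall)
  → r_2 = 0.3580
beam 3: φ=0°, α=255°
  d=(-0.2588,-0.9659)  start (4,7)  tX=1.1977 tY=0.6108  stride 1/|dx|=3.8637 1/|dy|=1.0353
    cross y-line → (4,6), t=0.6108
    cross x-line → (3,6), t=1.1977
    cross y-line → (3,5), t=1.6461
    cross y-line → (3,4), t=2.6814 (wall)
  → r_3 = 2.6814
beam 4: φ=45°, α=300°
  d=(0.5000,-0.8660)  start (4,7)  tX=1.3800 tY=0.6813  stride 1/|dx|=2.0000 1/|dy|=1.1547
    cross y-line → (4,6), t=0.6813
    cross x-line → (5,6), t=1.3800 (wall)
  → r_4 = 1.3800
beam 5: φ=90°, α=345°
  d=(0.9659,-0.2588)  start (4,7)  tX=0.7143 tY=2.2796  stride 1/|dx|=1.0353 1/|dy|=3.8637
    cross x-line → (5,7), t=0.7143 (wall)
  → r_5 = 0.7143

ranges = [0.3209, 0.3580, 2.6814, 1.3800, 0.7143]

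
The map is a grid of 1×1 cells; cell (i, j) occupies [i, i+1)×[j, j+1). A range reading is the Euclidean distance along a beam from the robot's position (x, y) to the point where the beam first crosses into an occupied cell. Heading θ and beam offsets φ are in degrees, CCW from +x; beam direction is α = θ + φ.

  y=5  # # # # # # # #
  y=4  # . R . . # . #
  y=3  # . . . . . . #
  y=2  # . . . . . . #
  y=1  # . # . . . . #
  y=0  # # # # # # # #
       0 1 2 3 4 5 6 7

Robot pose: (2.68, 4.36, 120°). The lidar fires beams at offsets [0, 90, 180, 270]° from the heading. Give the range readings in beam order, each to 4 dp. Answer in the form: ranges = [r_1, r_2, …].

beam 1: φ=0°, α=120°
  dir = (cos 120°, sin 120°) = (-0.5000, 0.8660); from cell (2,4)
  next x-line at t=1.3600, next y-line at t=0.7390; Δt_x=2.0000, Δt_y=1.1547
    y: enter (2,5) at t=0.7390 ← occupied
  → r_1 = 0.7390
beam 2: φ=90°, α=210°
  dir = (cos 210°, sin 210°) = (-0.8660, -0.5000); from cell (2,4)
  next x-line at t=0.7852, next y-line at t=0.7200; Δt_x=1.1547, Δt_y=2.0000
    y: enter (2,3) at t=0.7200
    x: enter (1,3) at t=0.7852
    x: enter (0,3) at t=1.9399 ← occupied
  → r_2 = 1.9399
beam 3: φ=180°, α=300°
  dir = (cos 300°, sin 300°) = (0.5000, -0.8660); from cell (2,4)
  next x-line at t=0.6400, next y-line at t=0.4157; Δt_x=2.0000, Δt_y=1.1547
    y: enter (2,3) at t=0.4157
    x: enter (3,3) at t=0.6400
    y: enter (3,2) at t=1.5704
    x: enter (4,2) at t=2.6400
    y: enter (4,1) at t=2.7251
    y: enter (4,0) at t=3.8798 ← occupied
  → r_3 = 3.8798
beam 4: φ=270°, α=30°
  dir = (cos 30°, sin 30°) = (0.8660, 0.5000); from cell (2,4)
  next x-line at t=0.3695, next y-line at t=1.2800; Δt_x=1.1547, Δt_y=2.0000
    x: enter (3,4) at t=0.3695
    y: enter (3,5) at t=1.2800 ← occupied
  → r_4 = 1.2800

ranges = [0.7390, 1.9399, 3.8798, 1.2800]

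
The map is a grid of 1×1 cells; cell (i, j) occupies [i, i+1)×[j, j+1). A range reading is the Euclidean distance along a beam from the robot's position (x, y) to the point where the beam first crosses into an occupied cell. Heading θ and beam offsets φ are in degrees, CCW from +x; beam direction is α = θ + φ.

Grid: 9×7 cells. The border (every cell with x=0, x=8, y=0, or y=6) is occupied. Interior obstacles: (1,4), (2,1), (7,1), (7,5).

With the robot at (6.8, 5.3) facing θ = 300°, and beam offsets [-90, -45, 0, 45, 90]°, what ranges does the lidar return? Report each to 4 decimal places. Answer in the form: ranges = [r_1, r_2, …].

beam 1: φ=-90°, α=210°
  dir = (cos 210°, sin 210°) = (-0.8660, -0.5000); from cell (6,5)
  next x-line at t=0.9238, next y-line at t=0.6000; Δt_x=1.1547, Δt_y=2.0000
    y: enter (6,4) at t=0.6000
    x: enter (5,4) at t=0.9238
    x: enter (4,4) at t=2.0785
    y: enter (4,3) at t=2.6000
    x: enter (3,3) at t=3.2332
    x: enter (2,3) at t=4.3879
    y: enter (2,2) at t=4.6000
    x: enter (1,2) at t=5.5426
    y: enter (1,1) at t=6.6000
    x: enter (0,1) at t=6.6973 ← occupied
  → r_1 = 6.6973
beam 2: φ=-45°, α=255°
  dir = (cos 255°, sin 255°) = (-0.2588, -0.9659); from cell (6,5)
  next x-line at t=3.0910, next y-line at t=0.3106; Δt_x=3.8637, Δt_y=1.0353
    y: enter (6,4) at t=0.3106
    y: enter (6,3) at t=1.3459
    y: enter (6,2) at t=2.3811
    x: enter (5,2) at t=3.0910
    y: enter (5,1) at t=3.4164
    y: enter (5,0) at t=4.4517 ← occupied
  → r_2 = 4.4517
beam 3: φ=0°, α=300°
  dir = (cos 300°, sin 300°) = (0.5000, -0.8660); from cell (6,5)
  next x-line at t=0.4000, next y-line at t=0.3464; Δt_x=2.0000, Δt_y=1.1547
    y: enter (6,4) at t=0.3464
    x: enter (7,4) at t=0.4000
    y: enter (7,3) at t=1.5011
    x: enter (8,3) at t=2.4000 ← occupied
  → r_3 = 2.4000
beam 4: φ=45°, α=345°
  dir = (cos 345°, sin 345°) = (0.9659, -0.2588); from cell (6,5)
  next x-line at t=0.2071, next y-line at t=1.1591; Δt_x=1.0353, Δt_y=3.8637
    x: enter (7,5) at t=0.2071 ← occupied
  → r_4 = 0.2071
beam 5: φ=90°, α=30°
  dir = (cos 30°, sin 30°) = (0.8660, 0.5000); from cell (6,5)
  next x-line at t=0.2309, next y-line at t=1.4000; Δt_x=1.1547, Δt_y=2.0000
    x: enter (7,5) at t=0.2309 ← occupied
  → r_5 = 0.2309

ranges = [6.6973, 4.4517, 2.4000, 0.2071, 0.2309]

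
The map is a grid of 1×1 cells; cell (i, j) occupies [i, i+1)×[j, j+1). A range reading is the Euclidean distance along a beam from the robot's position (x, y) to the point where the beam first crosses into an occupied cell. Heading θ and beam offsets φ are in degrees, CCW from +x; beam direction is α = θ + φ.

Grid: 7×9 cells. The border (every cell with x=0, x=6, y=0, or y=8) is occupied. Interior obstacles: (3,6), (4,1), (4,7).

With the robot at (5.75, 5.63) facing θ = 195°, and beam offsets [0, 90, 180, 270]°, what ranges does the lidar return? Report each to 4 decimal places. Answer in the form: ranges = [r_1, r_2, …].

ranges = [4.9176, 0.9659, 0.2588, 2.4536]

beam 1: φ=0°, α=195°
  direction (-0.9659, -0.2588); cell (5,5); t to first gridline: x 0.7765, y 2.4341 (then +1.0353 / +3.8637)
    (4,5) via x @ 0.7765
    (3,5) via x @ 1.8117
    (3,4) via y @ 2.4341
    (2,4) via x @ 2.8470
    (1,4) via x @ 3.8823
    (0,4) via x @ 4.9176  # hit
  → r_1 = 4.9176
beam 2: φ=90°, α=285°
  direction (0.2588, -0.9659); cell (5,5); t to first gridline: x 0.9659, y 0.6522 (then +3.8637 / +1.0353)
    (5,4) via y @ 0.6522
    (6,4) via x @ 0.9659  # hit
  → r_2 = 0.9659
beam 3: φ=180°, α=15°
  direction (0.9659, 0.2588); cell (5,5); t to first gridline: x 0.2588, y 1.4296 (then +1.0353 / +3.8637)
    (6,5) via x @ 0.2588  # hit
  → r_3 = 0.2588
beam 4: φ=270°, α=105°
  direction (-0.2588, 0.9659); cell (5,5); t to first gridline: x 2.8978, y 0.3831 (then +3.8637 / +1.0353)
    (5,6) via y @ 0.3831
    (5,7) via y @ 1.4183
    (5,8) via y @ 2.4536  # hit
  → r_4 = 2.4536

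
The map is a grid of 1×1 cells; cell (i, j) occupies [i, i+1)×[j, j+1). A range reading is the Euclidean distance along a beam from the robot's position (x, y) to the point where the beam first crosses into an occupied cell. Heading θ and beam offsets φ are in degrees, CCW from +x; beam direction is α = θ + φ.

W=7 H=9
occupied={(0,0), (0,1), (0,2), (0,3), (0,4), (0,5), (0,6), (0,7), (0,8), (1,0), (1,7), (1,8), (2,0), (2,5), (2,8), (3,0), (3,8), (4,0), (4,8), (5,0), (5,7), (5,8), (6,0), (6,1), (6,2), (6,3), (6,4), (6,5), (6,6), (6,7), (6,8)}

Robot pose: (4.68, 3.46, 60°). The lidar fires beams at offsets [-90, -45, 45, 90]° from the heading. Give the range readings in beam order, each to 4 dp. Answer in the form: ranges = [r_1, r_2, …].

beam 1: φ=-90°, α=330°
  cosα=0.8660 sinα=-0.5000 | (4,3) | tMaxX 0.3695 tMaxY 0.9200 | tΔX 1.1547 tΔY 2.0000
    t=0.3695 [x] (5,3)
    t=0.9200 [y] (5,2)
    t=1.5242 [x] (6,2) — stop
  → r_1 = 1.5242
beam 2: φ=-45°, α=15°
  cosα=0.9659 sinα=0.2588 | (4,3) | tMaxX 0.3313 tMaxY 2.0864 | tΔX 1.0353 tΔY 3.8637
    t=0.3313 [x] (5,3)
    t=1.3666 [x] (6,3) — stop
  → r_2 = 1.3666
beam 3: φ=45°, α=105°
  cosα=-0.2588 sinα=0.9659 | (4,3) | tMaxX 2.6273 tMaxY 0.5590 | tΔX 3.8637 tΔY 1.0353
    t=0.5590 [y] (4,4)
    t=1.5943 [y] (4,5)
    t=2.6273 [x] (3,5)
    t=2.6296 [y] (3,6)
    t=3.6649 [y] (3,7)
    t=4.7002 [y] (3,8) — stop
  → r_3 = 4.7002
beam 4: φ=90°, α=150°
  cosα=-0.8660 sinα=0.5000 | (4,3) | tMaxX 0.7852 tMaxY 1.0800 | tΔX 1.1547 tΔY 2.0000
    t=0.7852 [x] (3,3)
    t=1.0800 [y] (3,4)
    t=1.9399 [x] (2,4)
    t=3.0800 [y] (2,5) — stop
  → r_4 = 3.0800

ranges = [1.5242, 1.3666, 4.7002, 3.0800]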